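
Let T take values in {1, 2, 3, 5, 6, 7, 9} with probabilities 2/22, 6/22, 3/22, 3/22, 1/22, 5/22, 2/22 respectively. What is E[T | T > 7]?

P(T > 7) = 1/11.
Σ over the event: 9·1/11 = 9/11.
E[T | T > 7] = (9/11) / (1/11) = 9.

9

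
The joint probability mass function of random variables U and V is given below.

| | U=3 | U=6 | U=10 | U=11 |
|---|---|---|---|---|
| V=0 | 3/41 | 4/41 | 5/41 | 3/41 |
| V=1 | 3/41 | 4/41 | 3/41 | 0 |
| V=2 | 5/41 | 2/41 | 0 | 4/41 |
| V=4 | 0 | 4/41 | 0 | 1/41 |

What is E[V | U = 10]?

3/8

P(U = 10) = 8/41.
Σ V·P over the event = 0·(5/41) + 1·(3/41) = 3/41.
E[V | U = 10] = (3/41) / (8/41) = 3/8.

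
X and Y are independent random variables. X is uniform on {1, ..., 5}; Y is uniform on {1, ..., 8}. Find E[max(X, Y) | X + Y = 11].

Outcomes with X + Y = 11: (3,8), (4,7), (5,6), each with probability 1/40.
E[max(X, Y) | X + Y = 11] = (8 + 7 + 6) / 3 = 7.

7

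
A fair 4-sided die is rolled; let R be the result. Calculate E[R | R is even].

3

Given R is even, R is equally likely to be any of {2, 4}.
E[R | R is even] = (2 + 4) / 2 = 3.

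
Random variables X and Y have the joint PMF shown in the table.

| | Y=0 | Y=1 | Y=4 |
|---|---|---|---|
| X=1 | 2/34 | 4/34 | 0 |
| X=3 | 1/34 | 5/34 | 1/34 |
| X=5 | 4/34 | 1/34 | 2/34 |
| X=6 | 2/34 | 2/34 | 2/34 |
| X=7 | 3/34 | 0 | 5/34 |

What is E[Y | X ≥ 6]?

15/7

P(X ≥ 6) = 7/17.
Σ Y·P over the event = 0·(2/34) + 1·(2/34) + 4·(2/34) + 0·(3/34) + 4·(5/34) = 15/17.
E[Y | X ≥ 6] = (15/17) / (7/17) = 15/7.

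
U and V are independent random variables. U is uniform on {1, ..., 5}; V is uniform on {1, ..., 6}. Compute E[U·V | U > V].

17/2

Outcomes with U > V: (2,1), (3,1), (3,2), (4,1), (4,2), (4,3), (5,1), (5,2), (5,3), (5,4), each with probability 1/30.
E[U·V | U > V] = (2 + 3 + 6 + 4 + 8 + 12 + 5 + 10 + 15 + 20) / 10 = 17/2.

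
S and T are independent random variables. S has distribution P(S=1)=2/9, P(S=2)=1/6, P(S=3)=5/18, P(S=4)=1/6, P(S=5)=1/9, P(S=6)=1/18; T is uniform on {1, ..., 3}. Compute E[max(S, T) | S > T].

P(S > T) = 31/54.
Summing max(S,T)·P(x,y) over outcomes with S > T gives 20/9.
E[max(S, T) | S > T] = (20/9) / (31/54) = 120/31.

120/31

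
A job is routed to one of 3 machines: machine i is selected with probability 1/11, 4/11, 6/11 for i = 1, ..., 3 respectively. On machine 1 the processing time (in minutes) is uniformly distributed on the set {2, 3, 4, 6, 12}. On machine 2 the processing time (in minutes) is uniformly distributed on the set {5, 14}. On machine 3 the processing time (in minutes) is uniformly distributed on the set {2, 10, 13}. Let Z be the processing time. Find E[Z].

467/55

E[Z | machine 1] = (2+3+4+6+12)/5 = 27/5.
E[Z | machine 2] = (5+14)/2 = 19/2.
E[Z | machine 3] = (2+10+13)/3 = 25/3.
By the law of total expectation,
E[Z] = (1/11)·(27/5) + (4/11)·(19/2) + (6/11)·(25/3) = 467/55.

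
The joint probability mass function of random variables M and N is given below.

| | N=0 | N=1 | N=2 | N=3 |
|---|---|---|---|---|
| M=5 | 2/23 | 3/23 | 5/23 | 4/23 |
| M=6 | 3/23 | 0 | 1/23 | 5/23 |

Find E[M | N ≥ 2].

P(N ≥ 2) = 15/23.
Σ M·P over the event = 5·(5/23) + 5·(4/23) + 6·(1/23) + 6·(5/23) = 81/23.
E[M | N ≥ 2] = (81/23) / (15/23) = 27/5.

27/5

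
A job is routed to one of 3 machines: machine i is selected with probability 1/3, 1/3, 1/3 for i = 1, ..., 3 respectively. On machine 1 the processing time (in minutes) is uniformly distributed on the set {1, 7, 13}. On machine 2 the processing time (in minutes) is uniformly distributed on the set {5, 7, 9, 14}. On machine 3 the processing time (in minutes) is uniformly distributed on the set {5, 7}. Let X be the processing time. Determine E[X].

E[X | machine 1] = (1+7+13)/3 = 7.
E[X | machine 2] = (5+7+9+14)/4 = 35/4.
E[X | machine 3] = (5+7)/2 = 6.
By the law of total expectation,
E[X] = (1/3)·(7) + (1/3)·(35/4) + (1/3)·(6) = 29/4.

29/4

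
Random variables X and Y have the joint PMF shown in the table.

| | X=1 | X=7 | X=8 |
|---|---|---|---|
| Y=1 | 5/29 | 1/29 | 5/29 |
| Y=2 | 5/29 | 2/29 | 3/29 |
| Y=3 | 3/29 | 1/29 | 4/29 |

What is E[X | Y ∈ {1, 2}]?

P(Y ∈ {1, 2}) = 21/29.
Σ X·P over the event = 1·(5/29) + 1·(5/29) + 7·(1/29) + 7·(2/29) + 8·(5/29) + 8·(3/29) = 95/29.
E[X | Y ∈ {1, 2}] = (95/29) / (21/29) = 95/21.

95/21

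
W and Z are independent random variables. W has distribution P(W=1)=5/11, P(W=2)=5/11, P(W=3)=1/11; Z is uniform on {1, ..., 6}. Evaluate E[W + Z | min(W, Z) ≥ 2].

37/6

P(min(W, Z) ≥ 2) = 5/11.
Summing (W+Z)·P(x,y) over outcomes with min(W, Z) ≥ 2 gives 185/66.
E[W + Z | min(W, Z) ≥ 2] = (185/66) / (5/11) = 37/6.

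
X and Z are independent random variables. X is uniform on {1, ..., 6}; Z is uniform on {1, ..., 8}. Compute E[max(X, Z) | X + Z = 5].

7/2

P(X + Z = 5) = 1/12.
Summing max(X,Z)·P(x,y) over outcomes with X + Z = 5 gives 7/24.
E[max(X, Z) | X + Z = 5] = (7/24) / (1/12) = 7/2.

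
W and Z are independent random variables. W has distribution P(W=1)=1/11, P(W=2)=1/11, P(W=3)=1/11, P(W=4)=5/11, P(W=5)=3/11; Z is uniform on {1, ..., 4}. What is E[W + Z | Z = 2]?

P(Z = 2) = 1/4.
Summing (W+Z)·P(x,y) over outcomes with Z = 2 gives 63/44.
E[W + Z | Z = 2] = (63/44) / (1/4) = 63/11.

63/11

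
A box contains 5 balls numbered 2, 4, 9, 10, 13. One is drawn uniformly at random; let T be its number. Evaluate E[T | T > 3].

9

P(T > 3) = 4/5.
Σ over the event: 4·1/5 + 9·1/5 + 10·1/5 + 13·1/5 = 36/5.
E[T | T > 3] = (36/5) / (4/5) = 9.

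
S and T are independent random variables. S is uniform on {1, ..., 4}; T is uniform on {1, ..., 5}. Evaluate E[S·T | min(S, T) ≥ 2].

21/2

P(min(S, T) ≥ 2) = 3/5.
Summing ST·P(x,y) over outcomes with min(S, T) ≥ 2 gives 63/10.
E[S·T | min(S, T) ≥ 2] = (63/10) / (3/5) = 21/2.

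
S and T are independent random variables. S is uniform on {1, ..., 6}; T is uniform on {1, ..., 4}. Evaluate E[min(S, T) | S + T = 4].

4/3

P(S + T = 4) = 1/8.
Summing min(S,T)·P(x,y) over outcomes with S + T = 4 gives 1/6.
E[min(S, T) | S + T = 4] = (1/6) / (1/8) = 4/3.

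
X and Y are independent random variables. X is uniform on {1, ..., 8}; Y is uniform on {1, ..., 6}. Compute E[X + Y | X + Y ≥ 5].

P(X + Y ≥ 5) = 7/8.
Summing (X+Y)·P(x,y) over outcomes with X + Y ≥ 5 gives 91/12.
E[X + Y | X + Y ≥ 5] = (91/12) / (7/8) = 26/3.

26/3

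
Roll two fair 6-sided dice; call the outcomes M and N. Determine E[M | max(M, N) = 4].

22/7

Outcomes with max(M, N) = 4: (1,4), (2,4), (3,4), (4,1), (4,2), (4,3), (4,4), each with probability 1/36.
E[M | max(M, N) = 4] = (1 + 2 + 3 + 4 + 4 + 4 + 4) / 7 = 22/7.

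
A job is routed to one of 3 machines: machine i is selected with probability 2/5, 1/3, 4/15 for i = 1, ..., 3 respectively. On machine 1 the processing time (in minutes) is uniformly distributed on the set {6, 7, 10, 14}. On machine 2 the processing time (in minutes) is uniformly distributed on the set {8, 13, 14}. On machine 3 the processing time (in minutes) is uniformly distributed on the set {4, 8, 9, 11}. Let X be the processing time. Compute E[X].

E[X | machine 1] = (6+7+10+14)/4 = 37/4.
E[X | machine 2] = (8+13+14)/3 = 35/3.
E[X | machine 3] = (4+8+9+11)/4 = 8.
By the law of total expectation,
E[X] = (2/5)·(37/4) + (1/3)·(35/3) + (4/15)·(8) = 175/18.

175/18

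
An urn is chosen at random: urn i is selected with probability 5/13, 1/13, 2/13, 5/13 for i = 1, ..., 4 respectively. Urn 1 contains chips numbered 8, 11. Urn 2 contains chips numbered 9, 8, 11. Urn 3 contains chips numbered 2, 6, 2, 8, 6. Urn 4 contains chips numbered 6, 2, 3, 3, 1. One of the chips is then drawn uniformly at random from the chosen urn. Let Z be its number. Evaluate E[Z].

E[Z | urn 1] = (8+11)/2 = 19/2.
E[Z | urn 2] = (9+8+11)/3 = 28/3.
E[Z | urn 3] = (2+6+2+8+6)/5 = 24/5.
E[Z | urn 4] = (6+2+3+3+1)/5 = 3.
E[Z] = (5/13)·(19/2) + (1/13)·(28/3) + (2/13)·(24/5) + (5/13)·(3) = 2443/390.

2443/390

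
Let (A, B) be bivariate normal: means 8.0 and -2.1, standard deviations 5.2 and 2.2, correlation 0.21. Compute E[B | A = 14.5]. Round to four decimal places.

For a bivariate normal, E[B | A=x] = μ_B + ρ·(σ_B/σ_A)·(x − μ_A).
E[B | A=14.5] = -2.1 + (0.21)·(2.2/5.2)·(14.5 − (8.0)) = -2.1 + (0.088846)·(6.5) = -1.5225.

-1.5225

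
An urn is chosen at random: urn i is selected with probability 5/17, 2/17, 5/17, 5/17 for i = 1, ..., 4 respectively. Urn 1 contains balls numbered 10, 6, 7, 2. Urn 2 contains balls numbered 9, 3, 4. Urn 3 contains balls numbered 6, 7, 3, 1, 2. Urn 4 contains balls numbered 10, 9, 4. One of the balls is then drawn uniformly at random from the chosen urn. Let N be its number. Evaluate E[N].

E[N | urn 1] = (10+6+7+2)/4 = 25/4.
E[N | urn 2] = (9+3+4)/3 = 16/3.
E[N | urn 3] = (6+7+3+1+2)/5 = 19/5.
E[N | urn 4] = (10+9+4)/3 = 23/3.
By the law of total expectation,
E[N] = (5/17)·(25/4) + (2/17)·(16/3) + (5/17)·(19/5) + (5/17)·(23/3) = 397/68.

397/68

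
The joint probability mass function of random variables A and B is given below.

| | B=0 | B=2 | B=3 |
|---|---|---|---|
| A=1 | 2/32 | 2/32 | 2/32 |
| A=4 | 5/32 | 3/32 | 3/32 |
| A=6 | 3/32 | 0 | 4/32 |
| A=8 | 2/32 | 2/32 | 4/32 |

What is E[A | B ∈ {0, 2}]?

P(B ∈ {0, 2}) = 19/32.
Σ A·P over the event = 1·(2/32) + 1·(2/32) + 4·(5/32) + 4·(3/32) + 6·(3/32) + 8·(2/32) + 8·(2/32) = 43/16.
E[A | B ∈ {0, 2}] = (43/16) / (19/32) = 86/19.

86/19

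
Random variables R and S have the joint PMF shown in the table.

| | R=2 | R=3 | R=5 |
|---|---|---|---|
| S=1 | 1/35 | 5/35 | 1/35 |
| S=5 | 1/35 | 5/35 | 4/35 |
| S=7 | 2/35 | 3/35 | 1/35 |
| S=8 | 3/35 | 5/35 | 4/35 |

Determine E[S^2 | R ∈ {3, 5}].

P(R ∈ {3, 5}) = 4/5.
Σ S^2·P over the event = 1·(5/35) + 25·(5/35) + 49·(3/35) + 64·(5/35) + 1·(1/35) + 25·(4/35) + 49·(1/35) + 64·(4/35) = 1003/35.
E[S^2 | R ∈ {3, 5}] = (1003/35) / (4/5) = 1003/28.

1003/28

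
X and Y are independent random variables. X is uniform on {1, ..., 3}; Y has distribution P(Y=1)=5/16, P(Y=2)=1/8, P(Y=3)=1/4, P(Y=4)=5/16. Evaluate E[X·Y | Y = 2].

4

P(Y = 2) = 1/8.
Summing XY·P(x,y) over outcomes with Y = 2 gives 1/2.
E[X·Y | Y = 2] = (1/2) / (1/8) = 4.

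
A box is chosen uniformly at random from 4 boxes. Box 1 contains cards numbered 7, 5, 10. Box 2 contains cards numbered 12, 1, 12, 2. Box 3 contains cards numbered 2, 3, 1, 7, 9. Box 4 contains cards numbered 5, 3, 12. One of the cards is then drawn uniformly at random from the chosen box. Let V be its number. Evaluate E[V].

E[V | box 1] = (7+5+10)/3 = 22/3.
E[V | box 2] = (12+1+12+2)/4 = 27/4.
E[V | box 3] = (2+3+1+7+9)/5 = 22/5.
E[V | box 4] = (5+3+12)/3 = 20/3.
E[V] = (1/4)·(22/3) + (1/4)·(27/4) + (1/4)·(22/5) + (1/4)·(20/3) = 503/80.

503/80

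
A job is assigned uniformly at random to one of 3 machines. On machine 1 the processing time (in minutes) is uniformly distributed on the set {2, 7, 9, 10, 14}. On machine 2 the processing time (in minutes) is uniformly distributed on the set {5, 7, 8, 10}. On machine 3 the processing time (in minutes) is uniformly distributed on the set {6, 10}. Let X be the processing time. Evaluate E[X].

E[X | machine 1] = (2+7+9+10+14)/5 = 42/5.
E[X | machine 2] = (5+7+8+10)/4 = 15/2.
E[X | machine 3] = (6+10)/2 = 8.
By the law of total expectation,
E[X] = (1/3)·(42/5) + (1/3)·(15/2) + (1/3)·(8) = 239/30.

239/30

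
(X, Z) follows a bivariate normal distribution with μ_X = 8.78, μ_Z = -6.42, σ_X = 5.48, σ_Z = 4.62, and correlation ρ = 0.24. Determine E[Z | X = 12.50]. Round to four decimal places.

For a bivariate normal, E[Z | X=x] = μ_Z + ρ·(σ_Z/σ_X)·(x − μ_X).
E[Z | X=12.50] = -6.42 + (0.24)·(4.62/5.48)·(12.50 − (8.78)) = -6.42 + (0.20234)·(3.72) = -5.6673.

-5.6673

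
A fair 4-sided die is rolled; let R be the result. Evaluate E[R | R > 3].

4

Given R > 3, R is equally likely to be any of {4}.
E[R | R > 3] = (4) / 1 = 4.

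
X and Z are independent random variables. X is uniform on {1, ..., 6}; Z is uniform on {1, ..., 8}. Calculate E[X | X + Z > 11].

16/3

Outcomes with X + Z > 11: (4,8), (5,7), (5,8), (6,6), (6,7), (6,8), each with probability 1/48.
E[X | X + Z > 11] = (4 + 5 + 5 + 6 + 6 + 6) / 6 = 16/3.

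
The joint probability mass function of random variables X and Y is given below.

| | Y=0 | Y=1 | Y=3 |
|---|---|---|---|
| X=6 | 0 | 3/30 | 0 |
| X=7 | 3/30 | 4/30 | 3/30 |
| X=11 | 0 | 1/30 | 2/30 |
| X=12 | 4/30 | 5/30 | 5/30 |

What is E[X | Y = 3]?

P(Y = 3) = 1/3.
Σ X·P over the event = 7·(3/30) + 11·(2/30) + 12·(5/30) = 103/30.
E[X | Y = 3] = (103/30) / (1/3) = 103/10.

103/10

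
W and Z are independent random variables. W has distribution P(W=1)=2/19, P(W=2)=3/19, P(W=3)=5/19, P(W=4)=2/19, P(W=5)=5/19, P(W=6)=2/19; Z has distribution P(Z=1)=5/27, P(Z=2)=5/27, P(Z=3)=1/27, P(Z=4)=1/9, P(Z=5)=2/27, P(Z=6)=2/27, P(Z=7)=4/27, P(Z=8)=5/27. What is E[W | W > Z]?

30/7

P(W > Z) = 7/19.
Summing W·P(x,y) over outcomes with W > Z gives 30/19.
E[W | W > Z] = (30/19) / (7/19) = 30/7.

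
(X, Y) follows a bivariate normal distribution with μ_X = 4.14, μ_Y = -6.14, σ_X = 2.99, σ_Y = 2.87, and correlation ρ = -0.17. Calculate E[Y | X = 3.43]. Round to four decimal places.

For a bivariate normal, E[Y | X=x] = μ_Y + ρ·(σ_Y/σ_X)·(x − μ_X).
E[Y | X=3.43] = -6.14 + (-0.17)·(2.87/2.99)·(3.43 − (4.14)) = -6.14 + (-0.16318)·(-0.71) = -6.0241.

-6.0241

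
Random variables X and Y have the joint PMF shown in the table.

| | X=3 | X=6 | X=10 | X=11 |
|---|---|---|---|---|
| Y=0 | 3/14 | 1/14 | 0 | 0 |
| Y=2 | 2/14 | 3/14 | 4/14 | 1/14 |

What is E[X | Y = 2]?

P(Y = 2) = 5/7.
Σ X·P over the event = 3·(2/14) + 6·(3/14) + 10·(4/14) + 11·(1/14) = 75/14.
E[X | Y = 2] = (75/14) / (5/7) = 15/2.

15/2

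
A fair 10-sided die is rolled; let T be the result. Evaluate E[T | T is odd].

5

Given T is odd, T is equally likely to be any of {1, 3, 5, 7, 9}.
E[T | T is odd] = (1 + 3 + 5 + 7 + 9) / 5 = 5.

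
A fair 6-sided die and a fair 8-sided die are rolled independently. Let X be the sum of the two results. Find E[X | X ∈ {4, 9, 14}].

P(X ∈ {4, 9, 14}) = 5/24.
Σ over the event: 4·1/16 + 9·1/8 + 14·1/48 = 5/3.
E[X | X ∈ {4, 9, 14}] = (5/3) / (5/24) = 8.

8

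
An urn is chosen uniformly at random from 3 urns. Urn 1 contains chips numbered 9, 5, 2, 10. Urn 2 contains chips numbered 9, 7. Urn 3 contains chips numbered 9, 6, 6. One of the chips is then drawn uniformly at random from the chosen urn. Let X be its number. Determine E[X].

E[X | urn 1] = (9+5+2+10)/4 = 13/2.
E[X | urn 2] = (9+7)/2 = 8.
E[X | urn 3] = (9+6+6)/3 = 7.
E[X] = (1/3)·(13/2) + (1/3)·(8) + (1/3)·(7) = 43/6.

43/6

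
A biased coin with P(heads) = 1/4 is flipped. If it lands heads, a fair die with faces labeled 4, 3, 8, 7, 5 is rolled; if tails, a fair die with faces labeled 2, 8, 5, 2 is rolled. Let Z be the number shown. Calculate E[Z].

E[Z | heads] = (4+3+8+7+5)/5 = 27/5.
E[Z | tails] = (2+8+5+2)/4 = 17/4.
E[Z] = (1/4)·(27/5) + (3/4)·(17/4) = 363/80.

363/80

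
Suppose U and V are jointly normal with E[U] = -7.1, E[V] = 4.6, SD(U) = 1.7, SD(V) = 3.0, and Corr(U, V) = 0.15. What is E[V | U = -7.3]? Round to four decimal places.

E[V | U=x] = μ_V + ρ(σ_V/σ_U)(x − μ_U) for jointly normal variables.
E[V | U=-7.3] = 4.6 + (0.15)·(3.0/1.7)·(-7.3 − (-7.1)) = 4.6 + (0.26471)·(-0.2) = 4.5471.

4.5471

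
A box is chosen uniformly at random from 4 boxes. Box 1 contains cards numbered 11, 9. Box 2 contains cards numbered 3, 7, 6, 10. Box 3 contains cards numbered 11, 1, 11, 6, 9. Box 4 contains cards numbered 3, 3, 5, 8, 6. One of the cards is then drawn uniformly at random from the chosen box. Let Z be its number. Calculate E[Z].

291/40

E[Z | box 1] = (11+9)/2 = 10.
E[Z | box 2] = (3+7+6+10)/4 = 13/2.
E[Z | box 3] = (11+1+11+6+9)/5 = 38/5.
E[Z | box 4] = (3+3+5+8+6)/5 = 5.
By the law of total expectation,
E[Z] = (1/4)·(10) + (1/4)·(13/2) + (1/4)·(38/5) + (1/4)·(5) = 291/40.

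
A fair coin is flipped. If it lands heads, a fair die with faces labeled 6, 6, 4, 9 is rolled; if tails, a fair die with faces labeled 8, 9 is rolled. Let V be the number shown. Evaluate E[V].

59/8

E[V | heads] = (6+6+4+9)/4 = 25/4.
E[V | tails] = (8+9)/2 = 17/2.
By the law of total expectation,
E[V] = (1/2)·(25/4) + (1/2)·(17/2) = 59/8.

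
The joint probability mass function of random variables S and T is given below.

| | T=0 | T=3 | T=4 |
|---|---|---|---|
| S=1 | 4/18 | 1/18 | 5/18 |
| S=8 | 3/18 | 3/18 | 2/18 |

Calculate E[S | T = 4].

P(T = 4) = 7/18.
Summing S·P(S=x,T=y) over the conditioning event gives 7/6.
E[S | T = 4] = (7/6) / (7/18) = 3.

3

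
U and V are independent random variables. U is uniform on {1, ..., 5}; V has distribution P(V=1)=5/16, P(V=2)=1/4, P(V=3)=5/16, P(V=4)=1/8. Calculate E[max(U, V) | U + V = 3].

P(U + V = 3) = 9/80.
Summing max(U,V)·P(x,y) over outcomes with U + V = 3 gives 9/40.
E[max(U, V) | U + V = 3] = (9/40) / (9/80) = 2.

2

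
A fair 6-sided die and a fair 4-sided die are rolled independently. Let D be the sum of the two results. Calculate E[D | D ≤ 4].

10/3

P(D ≤ 4) = 1/4.
Σ over the event: 2·1/24 + 3·1/12 + 4·1/8 = 5/6.
E[D | D ≤ 4] = (5/6) / (1/4) = 10/3.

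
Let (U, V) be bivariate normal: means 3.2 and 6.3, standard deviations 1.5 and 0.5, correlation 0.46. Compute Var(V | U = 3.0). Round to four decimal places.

The conditional variance in a bivariate normal is σ_V²(1 − ρ²), independent of x.
Var(V | U=3.0) = (0.5)²·(1 − (0.46)²) = 0.25·0.7884 = 0.1971.

0.1971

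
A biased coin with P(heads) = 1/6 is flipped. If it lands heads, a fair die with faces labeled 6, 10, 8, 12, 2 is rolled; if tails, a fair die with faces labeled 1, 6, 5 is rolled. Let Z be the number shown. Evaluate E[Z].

23/5

E[Z | heads] = (6+10+8+12+2)/5 = 38/5.
E[Z | tails] = (1+6+5)/3 = 4.
E[Z] = (1/6)·(38/5) + (5/6)·(4) = 23/5.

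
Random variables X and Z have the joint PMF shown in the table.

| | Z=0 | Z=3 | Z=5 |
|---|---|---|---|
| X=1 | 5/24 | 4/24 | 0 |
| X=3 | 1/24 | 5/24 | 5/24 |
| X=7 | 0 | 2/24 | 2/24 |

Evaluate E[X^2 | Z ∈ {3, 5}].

P(Z ∈ {3, 5}) = 3/4.
Σ X^2·P over the event = 1·(4/24) + 9·(5/24) + 9·(5/24) + 49·(2/24) + 49·(2/24) = 145/12.
E[X^2 | Z ∈ {3, 5}] = (145/12) / (3/4) = 145/9.

145/9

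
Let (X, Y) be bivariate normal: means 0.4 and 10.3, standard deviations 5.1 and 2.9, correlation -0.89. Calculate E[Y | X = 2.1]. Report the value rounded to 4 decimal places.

E[Y | X=x] = μ_Y + ρ(σ_Y/σ_X)(x − μ_X) for jointly normal variables.
E[Y | X=2.1] = 10.3 + (-0.89)·(2.9/5.1)·(2.1 − (0.4)) = 10.3 + (-0.50608)·(1.7) = 9.4397.

9.4397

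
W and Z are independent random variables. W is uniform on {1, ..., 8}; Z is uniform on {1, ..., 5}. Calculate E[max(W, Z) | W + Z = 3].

2

Outcomes with W + Z = 3: (1,2), (2,1), each with probability 1/40.
E[max(W, Z) | W + Z = 3] = (2 + 2) / 2 = 2.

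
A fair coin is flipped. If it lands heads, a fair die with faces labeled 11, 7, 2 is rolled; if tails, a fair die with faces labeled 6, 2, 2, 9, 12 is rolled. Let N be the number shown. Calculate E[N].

E[N | heads] = (11+7+2)/3 = 20/3.
E[N | tails] = (6+2+2+9+12)/5 = 31/5.
By the law of total expectation,
E[N] = (1/2)·(20/3) + (1/2)·(31/5) = 193/30.

193/30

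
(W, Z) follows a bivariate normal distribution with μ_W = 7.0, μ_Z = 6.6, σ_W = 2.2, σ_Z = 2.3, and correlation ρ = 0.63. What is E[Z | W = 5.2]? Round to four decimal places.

5.4145

For a bivariate normal, E[Z | W=x] = μ_Z + ρ·(σ_Z/σ_W)·(x − μ_W).
E[Z | W=5.2] = 6.6 + (0.63)·(2.3/2.2)·(5.2 − (7.0)) = 6.6 + (0.658636)·(-1.8) = 5.4145.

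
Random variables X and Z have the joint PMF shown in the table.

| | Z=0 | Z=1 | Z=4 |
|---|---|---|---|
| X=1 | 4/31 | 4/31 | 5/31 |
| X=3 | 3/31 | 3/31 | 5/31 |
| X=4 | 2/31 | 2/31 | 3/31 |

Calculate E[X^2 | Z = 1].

P(Z = 1) = 9/31.
Σ X^2·P over the event = 1·(4/31) + 9·(3/31) + 16·(2/31) = 63/31.
E[X^2 | Z = 1] = (63/31) / (9/31) = 7.

7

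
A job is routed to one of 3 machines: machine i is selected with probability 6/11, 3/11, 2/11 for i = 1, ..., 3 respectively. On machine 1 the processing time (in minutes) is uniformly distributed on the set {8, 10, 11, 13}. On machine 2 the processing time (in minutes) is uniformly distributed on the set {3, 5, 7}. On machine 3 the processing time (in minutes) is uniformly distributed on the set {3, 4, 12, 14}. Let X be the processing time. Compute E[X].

E[X | machine 1] = (8+10+11+13)/4 = 21/2.
E[X | machine 2] = (3+5+7)/3 = 5.
E[X | machine 3] = (3+4+12+14)/4 = 33/4.
E[X] = (6/11)·(21/2) + (3/11)·(5) + (2/11)·(33/4) = 189/22.

189/22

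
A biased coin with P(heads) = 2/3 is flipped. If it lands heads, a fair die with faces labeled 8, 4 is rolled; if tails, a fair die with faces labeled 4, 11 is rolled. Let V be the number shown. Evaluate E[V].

13/2

E[V | heads] = (8+4)/2 = 6.
E[V | tails] = (4+11)/2 = 15/2.
E[V] = (2/3)·(6) + (1/3)·(15/2) = 13/2.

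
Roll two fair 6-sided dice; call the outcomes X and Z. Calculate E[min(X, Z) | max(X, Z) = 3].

9/5

P(max(X, Z) = 3) = 5/36.
Summing min(X,Z)·P(x,y) over outcomes with max(X, Z) = 3 gives 1/4.
E[min(X, Z) | max(X, Z) = 3] = (1/4) / (5/36) = 9/5.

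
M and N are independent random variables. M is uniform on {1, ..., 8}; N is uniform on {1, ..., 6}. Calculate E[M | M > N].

160/27

P(M > N) = 9/16.
Summing M·P(x,y) over outcomes with M > N gives 10/3.
E[M | M > N] = (10/3) / (9/16) = 160/27.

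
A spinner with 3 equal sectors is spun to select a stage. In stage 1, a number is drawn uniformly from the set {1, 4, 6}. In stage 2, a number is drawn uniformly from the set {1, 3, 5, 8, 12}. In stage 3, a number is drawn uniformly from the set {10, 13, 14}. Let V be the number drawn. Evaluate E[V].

E[V | stage 1] = (1+4+6)/3 = 11/3.
E[V | stage 2] = (1+3+5+8+12)/5 = 29/5.
E[V | stage 3] = (10+13+14)/3 = 37/3.
E[V] = (1/3)·(11/3) + (1/3)·(29/5) + (1/3)·(37/3) = 109/15.

109/15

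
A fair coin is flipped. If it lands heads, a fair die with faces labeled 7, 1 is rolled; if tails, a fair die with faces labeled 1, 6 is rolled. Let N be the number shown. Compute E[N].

E[N | heads] = (7+1)/2 = 4.
E[N | tails] = (1+6)/2 = 7/2.
E[N] = (1/2)·(4) + (1/2)·(7/2) = 15/4.

15/4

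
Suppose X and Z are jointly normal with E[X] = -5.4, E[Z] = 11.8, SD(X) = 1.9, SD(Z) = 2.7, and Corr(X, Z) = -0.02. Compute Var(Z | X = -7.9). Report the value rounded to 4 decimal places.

Var(Z | X=x) = (1 − ρ²)·σ_Z².
Var(Z | X=-7.9) = (2.7)²·(1 − (-0.02)²) = 7.29·0.9996 = 7.2871.

7.2871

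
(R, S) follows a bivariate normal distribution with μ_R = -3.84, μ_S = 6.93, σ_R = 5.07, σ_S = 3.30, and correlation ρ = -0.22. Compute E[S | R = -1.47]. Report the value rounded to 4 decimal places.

E[S | R=x] = μ_S + ρ(σ_S/σ_R)(x − μ_R) for jointly normal variables.
E[S | R=-1.47] = 6.93 + (-0.22)·(3.30/5.07)·(-1.47 − (-3.84)) = 6.93 + (-0.1432)·(2.37) = 6.5906.

6.5906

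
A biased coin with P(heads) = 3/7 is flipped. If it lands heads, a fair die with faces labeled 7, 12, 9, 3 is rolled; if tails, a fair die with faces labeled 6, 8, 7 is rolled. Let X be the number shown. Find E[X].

E[X | heads] = (7+12+9+3)/4 = 31/4.
E[X | tails] = (6+8+7)/3 = 7.
By the law of total expectation,
E[X] = (3/7)·(31/4) + (4/7)·(7) = 205/28.

205/28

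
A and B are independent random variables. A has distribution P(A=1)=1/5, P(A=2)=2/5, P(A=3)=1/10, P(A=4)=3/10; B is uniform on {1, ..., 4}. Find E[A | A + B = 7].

P(A + B = 7) = 1/10.
Summing A·P(x,y) over outcomes with A + B = 7 gives 3/8.
E[A | A + B = 7] = (3/8) / (1/10) = 15/4.

15/4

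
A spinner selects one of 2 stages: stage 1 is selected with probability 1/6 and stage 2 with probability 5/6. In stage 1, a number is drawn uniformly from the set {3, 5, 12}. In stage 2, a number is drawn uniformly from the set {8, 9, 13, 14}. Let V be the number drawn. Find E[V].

E[V | stage 1] = (3+5+12)/3 = 20/3.
E[V | stage 2] = (8+9+13+14)/4 = 11.
By the law of total expectation,
E[V] = (1/6)·(20/3) + (5/6)·(11) = 185/18.

185/18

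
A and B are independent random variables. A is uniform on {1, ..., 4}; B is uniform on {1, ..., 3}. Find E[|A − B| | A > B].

5/3

Outcomes with A > B: (2,1), (3,1), (3,2), (4,1), (4,2), (4,3), each with probability 1/12.
E[|A − B| | A > B] = (1 + 2 + 1 + 3 + 2 + 1) / 6 = 5/3.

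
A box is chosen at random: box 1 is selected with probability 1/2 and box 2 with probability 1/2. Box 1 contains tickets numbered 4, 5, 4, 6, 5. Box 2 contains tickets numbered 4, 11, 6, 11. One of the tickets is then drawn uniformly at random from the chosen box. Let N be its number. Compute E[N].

32/5

E[N | box 1] = (4+5+4+6+5)/5 = 24/5.
E[N | box 2] = (4+11+6+11)/4 = 8.
By the law of total expectation,
E[N] = (1/2)·(24/5) + (1/2)·(8) = 32/5.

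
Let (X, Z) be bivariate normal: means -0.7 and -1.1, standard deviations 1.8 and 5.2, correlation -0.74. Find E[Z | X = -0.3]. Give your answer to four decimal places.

-1.9551

E[Z | X=x] = μ_Z + ρ(σ_Z/σ_X)(x − μ_X) for jointly normal variables.
E[Z | X=-0.3] = -1.1 + (-0.74)·(5.2/1.8)·(-0.3 − (-0.7)) = -1.1 + (-2.1378)·(0.4) = -1.9551.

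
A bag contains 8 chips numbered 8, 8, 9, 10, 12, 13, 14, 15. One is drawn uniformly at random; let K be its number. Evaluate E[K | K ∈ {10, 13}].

23/2

P(K ∈ {10, 13}) = 1/4.
Σ over the event: 10·1/8 + 13·1/8 = 23/8.
E[K | K ∈ {10, 13}] = (23/8) / (1/4) = 23/2.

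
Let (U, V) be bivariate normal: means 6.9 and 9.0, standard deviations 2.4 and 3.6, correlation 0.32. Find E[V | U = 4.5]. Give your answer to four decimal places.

7.8480

The regression of V on U has slope ρ·σ_V/σ_U and passes through (μ_U, μ_V).
E[V | U=4.5] = 9.0 + (0.32)·(3.6/2.4)·(4.5 − (6.9)) = 9.0 + (0.48)·(-2.4) = 7.8480.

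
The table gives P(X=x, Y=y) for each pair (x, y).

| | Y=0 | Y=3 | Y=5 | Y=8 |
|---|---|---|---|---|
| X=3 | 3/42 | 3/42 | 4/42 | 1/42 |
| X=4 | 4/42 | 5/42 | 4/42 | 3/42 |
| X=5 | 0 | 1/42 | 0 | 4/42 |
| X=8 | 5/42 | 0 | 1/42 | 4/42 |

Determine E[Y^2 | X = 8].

281/10

P(X = 8) = 5/21.
Σ Y^2·P over the event = 0·(5/42) + 25·(1/42) + 64·(4/42) = 281/42.
E[Y^2 | X = 8] = (281/42) / (5/21) = 281/10.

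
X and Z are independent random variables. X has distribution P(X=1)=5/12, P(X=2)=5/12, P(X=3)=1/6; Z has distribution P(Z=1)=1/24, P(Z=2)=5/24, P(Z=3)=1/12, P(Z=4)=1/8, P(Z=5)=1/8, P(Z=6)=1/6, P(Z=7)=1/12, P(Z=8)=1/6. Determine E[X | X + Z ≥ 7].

92/49

P(X + Z ≥ 7) = 49/96.
Summing X·P(x,y) over outcomes with X + Z ≥ 7 gives 23/24.
E[X | X + Z ≥ 7] = (23/24) / (49/96) = 92/49.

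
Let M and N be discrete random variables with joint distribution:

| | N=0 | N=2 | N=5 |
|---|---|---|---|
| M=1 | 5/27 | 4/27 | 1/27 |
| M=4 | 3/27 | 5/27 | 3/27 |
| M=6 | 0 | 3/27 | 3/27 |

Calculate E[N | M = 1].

P(M = 1) = 10/27.
Σ N·P over the event = 0·(5/27) + 2·(4/27) + 5·(1/27) = 13/27.
E[N | M = 1] = (13/27) / (10/27) = 13/10.

13/10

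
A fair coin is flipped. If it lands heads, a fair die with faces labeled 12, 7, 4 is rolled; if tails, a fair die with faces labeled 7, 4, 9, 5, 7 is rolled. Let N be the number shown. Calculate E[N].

211/30

E[N | heads] = (12+7+4)/3 = 23/3.
E[N | tails] = (7+4+9+5+7)/5 = 32/5.
By the law of total expectation,
E[N] = (1/2)·(23/3) + (1/2)·(32/5) = 211/30.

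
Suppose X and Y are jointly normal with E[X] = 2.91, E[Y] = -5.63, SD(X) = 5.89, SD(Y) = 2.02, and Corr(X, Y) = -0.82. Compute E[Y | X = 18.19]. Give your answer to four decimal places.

-9.9271

E[Y | X=x] = μ_Y + ρ(σ_Y/σ_X)(x − μ_X) for jointly normal variables.
E[Y | X=18.19] = -5.63 + (-0.82)·(2.02/5.89)·(18.19 − (2.91)) = -5.63 + (-0.281222)·(15.28) = -9.9271.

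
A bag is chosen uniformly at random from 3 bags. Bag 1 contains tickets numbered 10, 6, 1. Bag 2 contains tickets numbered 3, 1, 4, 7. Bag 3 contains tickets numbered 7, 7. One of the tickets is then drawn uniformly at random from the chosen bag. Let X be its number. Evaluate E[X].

197/36

E[X | bag 1] = (10+6+1)/3 = 17/3.
E[X | bag 2] = (3+1+4+7)/4 = 15/4.
E[X | bag 3] = (7+7)/2 = 7.
By the law of total expectation,
E[X] = (1/3)·(17/3) + (1/3)·(15/4) + (1/3)·(7) = 197/36.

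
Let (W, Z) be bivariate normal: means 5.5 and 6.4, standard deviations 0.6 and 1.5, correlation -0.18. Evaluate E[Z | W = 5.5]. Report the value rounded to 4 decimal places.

6.4000

E[Z | W=x] = μ_Z + ρ(σ_Z/σ_W)(x − μ_W) for jointly normal variables.
E[Z | W=5.5] = 6.4 + (-0.18)·(1.5/0.6)·(5.5 − (5.5)) = 6.4 + (-0.45)·(0) = 6.4000.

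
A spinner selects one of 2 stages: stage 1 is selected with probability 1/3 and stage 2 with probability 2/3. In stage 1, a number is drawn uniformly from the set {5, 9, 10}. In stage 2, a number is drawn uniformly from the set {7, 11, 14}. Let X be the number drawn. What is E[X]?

E[X | stage 1] = (5+9+10)/3 = 8.
E[X | stage 2] = (7+11+14)/3 = 32/3.
E[X] = (1/3)·(8) + (2/3)·(32/3) = 88/9.

88/9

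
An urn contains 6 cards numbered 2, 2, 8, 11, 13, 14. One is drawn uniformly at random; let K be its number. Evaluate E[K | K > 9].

38/3

P(K > 9) = 1/2.
Σ over the event: 11·1/6 + 13·1/6 + 14·1/6 = 19/3.
E[K | K > 9] = (19/3) / (1/2) = 38/3.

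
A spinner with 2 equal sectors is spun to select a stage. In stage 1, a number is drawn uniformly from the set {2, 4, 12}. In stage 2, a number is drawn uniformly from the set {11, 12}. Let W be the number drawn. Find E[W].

35/4

E[W | stage 1] = (2+4+12)/3 = 6.
E[W | stage 2] = (11+12)/2 = 23/2.
E[W] = (1/2)·(6) + (1/2)·(23/2) = 35/4.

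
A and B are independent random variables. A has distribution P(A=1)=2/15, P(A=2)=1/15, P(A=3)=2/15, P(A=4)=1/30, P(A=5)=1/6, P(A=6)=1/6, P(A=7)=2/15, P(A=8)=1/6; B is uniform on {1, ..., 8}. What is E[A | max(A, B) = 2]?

P(max(A, B) = 2) = 1/30.
Summing A·P(x,y) over outcomes with max(A, B) = 2 gives 1/20.
E[A | max(A, B) = 2] = (1/20) / (1/30) = 3/2.

3/2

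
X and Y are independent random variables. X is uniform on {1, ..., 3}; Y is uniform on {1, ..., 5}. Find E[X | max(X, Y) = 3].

12/5

P(max(X, Y) = 3) = 1/3.
Summing X·P(x,y) over outcomes with max(X, Y) = 3 gives 4/5.
E[X | max(X, Y) = 3] = (4/5) / (1/3) = 12/5.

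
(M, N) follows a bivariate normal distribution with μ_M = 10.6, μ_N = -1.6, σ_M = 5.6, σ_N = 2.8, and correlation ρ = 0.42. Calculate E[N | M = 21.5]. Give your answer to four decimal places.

0.6890

For a bivariate normal, E[N | M=x] = μ_N + ρ·(σ_N/σ_M)·(x − μ_M).
E[N | M=21.5] = -1.6 + (0.42)·(2.8/5.6)·(21.5 − (10.6)) = -1.6 + (0.21)·(10.9) = 0.6890.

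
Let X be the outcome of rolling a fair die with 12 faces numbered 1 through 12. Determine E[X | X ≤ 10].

Given X ≤ 10, X is equally likely to be any of {1, 2, 3, 4, 5, 6, 7, 8, 9, 10}.
E[X | X ≤ 10] = (1 + 2 + 3 + 4 + 5 + 6 + 7 + 8 + 9 + 10) / 10 = 11/2.

11/2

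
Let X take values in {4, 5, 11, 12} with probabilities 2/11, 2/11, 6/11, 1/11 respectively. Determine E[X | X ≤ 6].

9/2

P(X ≤ 6) = 4/11.
Σ over the event: 4·2/11 + 5·2/11 = 18/11.
E[X | X ≤ 6] = (18/11) / (4/11) = 9/2.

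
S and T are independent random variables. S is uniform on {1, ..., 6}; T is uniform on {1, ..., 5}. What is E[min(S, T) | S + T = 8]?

3

P(S + T = 8) = 2/15.
Summing min(S,T)·P(x,y) over outcomes with S + T = 8 gives 2/5.
E[min(S, T) | S + T = 8] = (2/5) / (2/15) = 3.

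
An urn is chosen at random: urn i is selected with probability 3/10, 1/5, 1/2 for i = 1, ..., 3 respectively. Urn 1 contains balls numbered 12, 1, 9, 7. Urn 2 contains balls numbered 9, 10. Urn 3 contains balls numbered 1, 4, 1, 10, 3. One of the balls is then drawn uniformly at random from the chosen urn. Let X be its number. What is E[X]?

E[X | urn 1] = (12+1+9+7)/4 = 29/4.
E[X | urn 2] = (9+10)/2 = 19/2.
E[X | urn 3] = (1+4+1+10+3)/5 = 19/5.
E[X] = (3/10)·(29/4) + (1/5)·(19/2) + (1/2)·(19/5) = 239/40.

239/40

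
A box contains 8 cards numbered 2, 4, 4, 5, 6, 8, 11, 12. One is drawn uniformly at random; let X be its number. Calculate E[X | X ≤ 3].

P(X ≤ 3) = 1/8.
Σ over the event: 2·1/8 = 1/4.
E[X | X ≤ 3] = (1/4) / (1/8) = 2.

2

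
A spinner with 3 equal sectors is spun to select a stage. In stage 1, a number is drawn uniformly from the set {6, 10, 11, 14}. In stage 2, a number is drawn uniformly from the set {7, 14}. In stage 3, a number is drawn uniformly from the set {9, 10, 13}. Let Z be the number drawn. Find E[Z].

E[Z | stage 1] = (6+10+11+14)/4 = 41/4.
E[Z | stage 2] = (7+14)/2 = 21/2.
E[Z | stage 3] = (9+10+13)/3 = 32/3.
E[Z] = (1/3)·(41/4) + (1/3)·(21/2) + (1/3)·(32/3) = 377/36.

377/36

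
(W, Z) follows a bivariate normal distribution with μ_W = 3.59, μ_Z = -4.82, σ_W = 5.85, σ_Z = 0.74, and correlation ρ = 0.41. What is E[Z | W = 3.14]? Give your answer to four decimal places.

-4.8433

E[Z | W=x] = μ_Z + ρ(σ_Z/σ_W)(x − μ_W) for jointly normal variables.
E[Z | W=3.14] = -4.82 + (0.41)·(0.74/5.85)·(3.14 − (3.59)) = -4.82 + (0.051863)·(-0.45) = -4.8433.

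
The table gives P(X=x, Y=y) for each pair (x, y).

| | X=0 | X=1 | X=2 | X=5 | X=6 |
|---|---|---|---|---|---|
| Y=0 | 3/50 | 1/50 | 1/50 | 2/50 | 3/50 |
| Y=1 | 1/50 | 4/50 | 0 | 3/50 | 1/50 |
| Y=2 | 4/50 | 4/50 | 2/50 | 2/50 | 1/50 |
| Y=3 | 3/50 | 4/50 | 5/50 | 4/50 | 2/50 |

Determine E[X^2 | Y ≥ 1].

P(Y ≥ 1) = 4/5.
Summing X^2·P(X=x,Y=y) over the conditioning event gives 409/50.
E[X^2 | Y ≥ 1] = (409/50) / (4/5) = 409/40.

409/40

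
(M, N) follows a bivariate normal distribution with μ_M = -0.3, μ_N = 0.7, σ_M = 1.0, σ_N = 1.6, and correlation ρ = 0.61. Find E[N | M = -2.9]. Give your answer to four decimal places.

E[N | M=x] = μ_N + ρ(σ_N/σ_M)(x − μ_M) for jointly normal variables.
E[N | M=-2.9] = 0.7 + (0.61)·(1.6/1.0)·(-2.9 − (-0.3)) = 0.7 + (0.976)·(-2.6) = -1.8376.

-1.8376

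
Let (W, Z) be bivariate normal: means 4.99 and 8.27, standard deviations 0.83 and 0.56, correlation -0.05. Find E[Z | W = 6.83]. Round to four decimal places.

The regression of Z on W has slope ρ·σ_Z/σ_W and passes through (μ_W, μ_Z).
E[Z | W=6.83] = 8.27 + (-0.05)·(0.56/0.83)·(6.83 − (4.99)) = 8.27 + (-0.033735)·(1.84) = 8.2079.

8.2079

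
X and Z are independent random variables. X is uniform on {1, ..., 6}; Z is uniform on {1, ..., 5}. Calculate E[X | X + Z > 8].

Outcomes with X + Z > 8: (4,5), (5,4), (5,5), (6,3), (6,4), (6,5), each with probability 1/30.
E[X | X + Z > 8] = (4 + 5 + 5 + 6 + 6 + 6) / 6 = 16/3.

16/3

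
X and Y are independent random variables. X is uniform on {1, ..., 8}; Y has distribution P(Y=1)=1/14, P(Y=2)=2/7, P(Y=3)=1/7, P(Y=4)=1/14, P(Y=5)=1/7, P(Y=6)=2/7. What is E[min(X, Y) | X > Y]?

P(X > Y) = 59/112.
Summing min(X,Y)·P(x,y) over outcomes with X > Y gives 179/112.
E[min(X, Y) | X > Y] = (179/112) / (59/112) = 179/59.

179/59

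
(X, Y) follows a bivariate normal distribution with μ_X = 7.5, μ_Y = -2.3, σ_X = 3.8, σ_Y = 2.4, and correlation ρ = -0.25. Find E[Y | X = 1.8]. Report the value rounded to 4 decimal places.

-1.4000

E[Y | X=x] = μ_Y + ρ(σ_Y/σ_X)(x − μ_X) for jointly normal variables.
E[Y | X=1.8] = -2.3 + (-0.25)·(2.4/3.8)·(1.8 − (7.5)) = -2.3 + (-0.15789)·(-5.7) = -1.4000.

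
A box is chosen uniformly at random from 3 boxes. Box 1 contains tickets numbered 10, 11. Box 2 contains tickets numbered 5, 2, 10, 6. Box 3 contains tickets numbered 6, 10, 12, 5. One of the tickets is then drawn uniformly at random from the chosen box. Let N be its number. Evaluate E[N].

E[N | box 1] = (10+11)/2 = 21/2.
E[N | box 2] = (5+2+10+6)/4 = 23/4.
E[N | box 3] = (6+10+12+5)/4 = 33/4.
E[N] = (1/3)·(21/2) + (1/3)·(23/4) + (1/3)·(33/4) = 49/6.

49/6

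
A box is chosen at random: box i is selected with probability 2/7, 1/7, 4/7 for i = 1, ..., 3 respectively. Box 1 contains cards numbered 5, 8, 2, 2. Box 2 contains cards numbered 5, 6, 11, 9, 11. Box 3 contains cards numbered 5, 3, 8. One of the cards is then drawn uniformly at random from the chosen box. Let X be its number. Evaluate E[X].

1147/210

E[X | box 1] = (5+8+2+2)/4 = 17/4.
E[X | box 2] = (5+6+11+9+11)/5 = 42/5.
E[X | box 3] = (5+3+8)/3 = 16/3.
E[X] = (2/7)·(17/4) + (1/7)·(42/5) + (4/7)·(16/3) = 1147/210.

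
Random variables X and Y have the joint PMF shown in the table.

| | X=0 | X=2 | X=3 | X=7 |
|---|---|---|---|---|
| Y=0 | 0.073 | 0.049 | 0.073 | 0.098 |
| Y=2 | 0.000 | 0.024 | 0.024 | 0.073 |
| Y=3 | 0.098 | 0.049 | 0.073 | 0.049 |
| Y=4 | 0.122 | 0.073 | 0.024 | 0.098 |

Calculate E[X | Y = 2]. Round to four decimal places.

5.2149

P(Y = 2) = 0.121.
Σ X·P over the event = 2·(0.024) + 3·(0.024) + 7·(0.073) = 0.631.
E[X | Y = 2] = (0.631) / (0.121) = 5.2149.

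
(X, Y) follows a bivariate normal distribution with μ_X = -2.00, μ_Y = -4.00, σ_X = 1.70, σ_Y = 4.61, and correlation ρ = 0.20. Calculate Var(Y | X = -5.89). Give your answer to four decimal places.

For a bivariate normal, Var(Y | X=x) = σ_Y²(1 − ρ²).
Var(Y | X=-5.89) = (4.61)²·(1 − (0.20)²) = 21.2521·0.96 = 20.4020.

20.4020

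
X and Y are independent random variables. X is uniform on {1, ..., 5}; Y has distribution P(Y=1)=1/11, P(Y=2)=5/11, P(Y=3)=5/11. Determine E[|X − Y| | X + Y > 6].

P(X + Y > 6) = 3/11.
Summing |X−Y|·P(x,y) over outcomes with X + Y > 6 gives 6/11.
E[|X − Y| | X + Y > 6] = (6/11) / (3/11) = 2.

2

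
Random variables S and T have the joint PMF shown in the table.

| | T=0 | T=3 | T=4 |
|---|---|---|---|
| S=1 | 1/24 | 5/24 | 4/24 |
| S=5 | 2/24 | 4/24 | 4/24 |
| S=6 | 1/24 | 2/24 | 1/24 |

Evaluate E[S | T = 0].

P(T = 0) = 1/6.
Σ S·P over the event = 1·(1/24) + 5·(2/24) + 6·(1/24) = 17/24.
E[S | T = 0] = (17/24) / (1/6) = 17/4.

17/4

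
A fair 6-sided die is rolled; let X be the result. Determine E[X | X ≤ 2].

Given X ≤ 2, X is equally likely to be any of {1, 2}.
E[X | X ≤ 2] = (1 + 2) / 2 = 3/2.

3/2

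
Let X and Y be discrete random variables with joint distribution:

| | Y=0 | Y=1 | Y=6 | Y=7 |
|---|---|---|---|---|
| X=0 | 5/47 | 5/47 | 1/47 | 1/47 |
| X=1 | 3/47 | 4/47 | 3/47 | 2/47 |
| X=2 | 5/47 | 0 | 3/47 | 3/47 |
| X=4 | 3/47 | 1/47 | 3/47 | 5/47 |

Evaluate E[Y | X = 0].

P(X = 0) = 12/47.
Σ Y·P over the event = 0·(5/47) + 1·(5/47) + 6·(1/47) + 7·(1/47) = 18/47.
E[Y | X = 0] = (18/47) / (12/47) = 3/2.

3/2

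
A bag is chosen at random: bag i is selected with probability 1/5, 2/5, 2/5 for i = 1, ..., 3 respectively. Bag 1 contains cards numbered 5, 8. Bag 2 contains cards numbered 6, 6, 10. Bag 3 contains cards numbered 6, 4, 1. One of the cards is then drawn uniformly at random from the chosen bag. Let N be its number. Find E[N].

E[N | bag 1] = (5+8)/2 = 13/2.
E[N | bag 2] = (6+6+10)/3 = 22/3.
E[N | bag 3] = (6+4+1)/3 = 11/3.
E[N] = (1/5)·(13/2) + (2/5)·(22/3) + (2/5)·(11/3) = 57/10.

57/10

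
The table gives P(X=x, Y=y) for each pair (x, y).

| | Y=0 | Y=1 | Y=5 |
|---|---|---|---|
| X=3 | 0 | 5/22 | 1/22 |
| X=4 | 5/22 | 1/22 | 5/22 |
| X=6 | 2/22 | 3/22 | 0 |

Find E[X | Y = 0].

P(Y = 0) = 7/22.
Σ X·P over the event = 4·(5/22) + 6·(2/22) = 16/11.
E[X | Y = 0] = (16/11) / (7/22) = 32/7.

32/7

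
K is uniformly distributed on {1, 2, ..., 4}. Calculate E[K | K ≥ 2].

3

Given K ≥ 2, K is equally likely to be any of {2, 3, 4}.
E[K | K ≥ 2] = (2 + 3 + 4) / 3 = 3.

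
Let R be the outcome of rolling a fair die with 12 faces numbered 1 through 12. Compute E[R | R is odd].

Given R is odd, R is equally likely to be any of {1, 3, 5, 7, 9, 11}.
E[R | R is odd] = (1 + 3 + 5 + 7 + 9 + 11) / 6 = 6.

6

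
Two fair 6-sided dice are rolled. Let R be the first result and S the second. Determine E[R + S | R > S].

7

P(R > S) = 5/12.
Summing (R+S)·P(x,y) over outcomes with R > S gives 35/12.
E[R + S | R > S] = (35/12) / (5/12) = 7.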